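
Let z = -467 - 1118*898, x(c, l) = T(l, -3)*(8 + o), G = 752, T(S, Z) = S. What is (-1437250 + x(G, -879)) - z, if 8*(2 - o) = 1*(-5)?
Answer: -3537267/8 ≈ -4.4216e+5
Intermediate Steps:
o = 21/8 (o = 2 - (-5)/8 = 2 - 1/8*(-5) = 2 + 5/8 = 21/8 ≈ 2.6250)
x(c, l) = 85*l/8 (x(c, l) = l*(8 + 21/8) = l*(85/8) = 85*l/8)
z = -1004431 (z = -467 - 1003964 = -1004431)
(-1437250 + x(G, -879)) - z = (-1437250 + (85/8)*(-879)) - 1*(-1004431) = (-1437250 - 74715/8) + 1004431 = -11572715/8 + 1004431 = -3537267/8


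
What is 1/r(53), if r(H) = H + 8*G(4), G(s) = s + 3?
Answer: 1/109 ≈ 0.0091743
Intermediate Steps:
G(s) = 3 + s
r(H) = 56 + H (r(H) = H + 8*(3 + 4) = H + 8*7 = H + 56 = 56 + H)
1/r(53) = 1/(56 + 53) = 1/109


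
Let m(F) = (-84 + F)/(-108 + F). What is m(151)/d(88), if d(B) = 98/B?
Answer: 2948/2107 ≈ 1.3991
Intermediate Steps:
m(F) = (-84 + F)/(-108 + F)
m(151)/d(88) = ((-84 + 151)/(-108 + 151))/((98/88)) = (67/43)/((98*(1/88))) = ((1/43)*67)/(49/44) = (67/43)*(44/49) = 2948/2107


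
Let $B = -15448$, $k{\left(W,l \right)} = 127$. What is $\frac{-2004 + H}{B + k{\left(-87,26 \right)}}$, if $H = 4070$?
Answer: $- \frac{2066}{15321} \approx -0.13485$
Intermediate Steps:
$\frac{-2004 + H}{B + k{\left(-87,26 \right)}} = \frac{-2004 + 4070}{-15448 + 127} = \frac{2066}{-15321} = 2066 \left(- \frac{1}{15321}\right) = - \frac{2066}{15321}$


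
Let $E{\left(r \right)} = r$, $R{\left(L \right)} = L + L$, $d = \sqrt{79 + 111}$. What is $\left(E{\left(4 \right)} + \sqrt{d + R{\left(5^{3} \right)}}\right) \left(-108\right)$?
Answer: $-432 - 108 \sqrt{250 + \sqrt{190}} \approx -2186.1$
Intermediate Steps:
$d = \sqrt{190} \approx 13.784$
$R{\left(L \right)} = 2 L$
$\left(E{\left(4 \right)} + \sqrt{d + R{\left(5^{3} \right)}}\right) \left(-108\right) = \left(4 + \sqrt{\sqrt{190} + 2 \cdot 5^{3}}\right) \left(-108\right) = \left(4 + \sqrt{\sqrt{190} + 2 \cdot 125}\right) \left(-108\right) = \left(4 + \sqrt{\sqrt{190} + 250}\right) \left(-108\right) = \left(4 + \sqrt{250 + \sqrt{190}}\right) \left(-108\right) = -432 - 108 \sqrt{250 + \sqrt{190}}$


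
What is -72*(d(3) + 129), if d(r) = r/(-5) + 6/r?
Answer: -46944/5 ≈ -9388.8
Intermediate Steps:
d(r) = 6/r - r/5 (d(r) = r*(-1/5) + 6/r = -r/5 + 6/r = 6/r - r/5)
-72*(d(3) + 129) = -72*((6/3 - 1/5*3) + 129) = -72*((6*(1/3) - 3/5) + 129) = -72*((2 - 3/5) + 129) = -72*(7/5 + 129) = -72*652/5 = -46944/5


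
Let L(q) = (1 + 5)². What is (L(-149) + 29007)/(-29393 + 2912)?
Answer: -1383/1261 ≈ -1.0967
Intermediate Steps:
L(q) = 36 (L(q) = 6² = 36)
(L(-149) + 29007)/(-29393 + 2912) = (36 + 29007)/(-29393 + 2912) = 29043/(-26481) = 29043*(-1/26481) = -1383/1261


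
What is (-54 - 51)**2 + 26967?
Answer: 37992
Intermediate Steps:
(-54 - 51)**2 + 26967 = (-105)**2 + 26967 = 11025 + 26967 = 37992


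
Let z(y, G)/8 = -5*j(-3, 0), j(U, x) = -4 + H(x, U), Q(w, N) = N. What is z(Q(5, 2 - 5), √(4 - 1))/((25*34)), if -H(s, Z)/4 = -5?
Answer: -64/85 ≈ -0.75294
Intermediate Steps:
H(s, Z) = 20 (H(s, Z) = -4*(-5) = 20)
j(U, x) = 16 (j(U, x) = -4 + 20 = 16)
z(y, G) = -640 (z(y, G) = 8*(-5*16) = 8*(-80) = -640)
z(Q(5, 2 - 5), √(4 - 1))/((25*34)) = -640/(25*34) = -640/850 = -640*1/850 = -64/85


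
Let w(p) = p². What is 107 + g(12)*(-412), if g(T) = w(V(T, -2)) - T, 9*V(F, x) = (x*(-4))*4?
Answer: -12757/81 ≈ -157.49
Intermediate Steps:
V(F, x) = -16*x/9 (V(F, x) = ((x*(-4))*4)/9 = (-4*x*4)/9 = (-16*x)/9 = -16*x/9)
g(T) = 1024/81 - T (g(T) = (-16/9*(-2))² - T = (32/9)² - T = 1024/81 - T)
107 + g(12)*(-412) = 107 + (1024/81 - 1*12)*(-412) = 107 + (1024/81 - 12)*(-412) = 107 + (52/81)*(-412) = 107 - 21424/81 = -12757/81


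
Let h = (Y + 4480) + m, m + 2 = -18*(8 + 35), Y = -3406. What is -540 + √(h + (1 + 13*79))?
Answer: -540 + √1326 ≈ -503.59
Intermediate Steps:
m = -776 (m = -2 - 18*(8 + 35) = -2 - 18*43 = -2 - 774 = -776)
h = 298 (h = (-3406 + 4480) - 776 = 1074 - 776 = 298)
-540 + √(h + (1 + 13*79)) = -540 + √(298 + (1 + 13*79)) = -540 + √(298 + (1 + 1027)) = -540 + √(298 + 1028) = -540 + √1326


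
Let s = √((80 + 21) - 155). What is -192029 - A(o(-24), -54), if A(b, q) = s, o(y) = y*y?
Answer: -192029 - 3*I*√6 ≈ -1.9203e+5 - 7.3485*I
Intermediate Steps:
o(y) = y²
s = 3*I*√6 (s = √(101 - 155) = √(-54) = 3*I*√6 ≈ 7.3485*I)
A(b, q) = 3*I*√6
-192029 - A(o(-24), -54) = -192029 - 3*I*√6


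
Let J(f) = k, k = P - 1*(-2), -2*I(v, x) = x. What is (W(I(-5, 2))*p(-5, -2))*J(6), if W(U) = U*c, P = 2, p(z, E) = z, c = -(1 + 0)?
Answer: -20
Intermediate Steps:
c = -1 (c = -1*1 = -1)
I(v, x) = -x/2
k = 4 (k = 2 - 1*(-2) = 2 + 2 = 4)
J(f) = 4
W(U) = -U (W(U) = U*(-1) = -U)
(W(I(-5, 2))*p(-5, -2))*J(6) = (-(-1)*2/2*(-5))*4 = (-1*(-1)*(-5))*4 = (1*(-5))*4 = -5*4 = -20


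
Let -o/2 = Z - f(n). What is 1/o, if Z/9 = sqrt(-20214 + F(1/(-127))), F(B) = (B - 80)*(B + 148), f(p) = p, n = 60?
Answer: 161290/13978560027 + 381*I*sqrt(57445289)/9319040018 ≈ 1.1538e-5 + 0.00030987*I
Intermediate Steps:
F(B) = (-80 + B)*(148 + B)
Z = 27*I*sqrt(57445289)/127 (Z = 9*sqrt(-20214 + (-11840 + (1/(-127))**2 + 68/(-127))) = 9*sqrt(-20214 + (-11840 + (-1/127)**2 + 68*(-1/127))) = 9*sqrt(-20214 + (-11840 + 1/16129 - 68/127)) = 9*sqrt(-20214 - 190975995/16129) = 9*sqrt(-517007601/16129) = 9*(3*I*sqrt(57445289)/127) = 27*I*sqrt(57445289)/127 ≈ 1611.3*I)
o = 120 - 54*I*sqrt(57445289)/127 (o = -2*(27*I*sqrt(57445289)/127 - 1*60) = -2*(27*I*sqrt(57445289)/127 - 60) = -2*(-60 + 27*I*sqrt(57445289)/127) = 120 - 54*I*sqrt(57445289)/127 ≈ 120.0 - 3222.7*I)
1/o = 1/(120 - 54*I*sqrt(57445289)/127)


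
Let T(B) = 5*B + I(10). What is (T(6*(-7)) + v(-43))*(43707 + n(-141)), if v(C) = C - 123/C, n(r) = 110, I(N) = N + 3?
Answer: -10390743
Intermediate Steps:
I(N) = 3 + N
T(B) = 13 + 5*B (T(B) = 5*B + (3 + 10) = 5*B + 13 = 13 + 5*B)
(T(6*(-7)) + v(-43))*(43707 + n(-141)) = ((13 + 5*(6*(-7))) + (-43 - 123/(-43)))*(43707 + 110) = ((13 + 5*(-42)) + (-43 - 123*(-1/43)))*43817 = ((13 - 210) + (-43 + 123/43))*43817 = (-197 - 1726/43)*43817 = -10197/43*43817 = -10390743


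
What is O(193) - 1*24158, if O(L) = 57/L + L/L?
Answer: -4662244/193 ≈ -24157.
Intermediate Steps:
O(L) = 1 + 57/L (O(L) = 57/L + 1 = 1 + 57/L)
O(193) - 1*24158 = (57 + 193)/193 - 1*24158 = (1/193)*250 - 24158 = 250/193 - 24158 = -4662244/193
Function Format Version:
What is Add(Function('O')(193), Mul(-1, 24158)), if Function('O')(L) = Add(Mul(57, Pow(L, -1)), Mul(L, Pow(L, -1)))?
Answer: Rational(-4662244, 193) ≈ -24157.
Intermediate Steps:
Function('O')(L) = Add(1, Mul(57, Pow(L, -1))) (Function('O')(L) = Add(Mul(57, Pow(L, -1)), 1) = Add(1, Mul(57, Pow(L, -1))))
Add(Function('O')(193), Mul(-1, 24158)) = Add(Mul(Pow(193, -1), Add(57, 193)), Mul(-1, 24158)) = Add(Mul(Rational(1, 193), 250), -24158) = Add(Rational(250, 193), -24158) = Rational(-4662244, 193)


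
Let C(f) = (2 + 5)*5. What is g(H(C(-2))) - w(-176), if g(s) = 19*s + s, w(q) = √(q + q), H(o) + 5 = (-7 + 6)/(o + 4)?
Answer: -3920/39 - 4*I*√22 ≈ -100.51 - 18.762*I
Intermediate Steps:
C(f) = 35 (C(f) = 7*5 = 35)
H(o) = -5 - 1/(4 + o) (H(o) = -5 + (-7 + 6)/(o + 4) = -5 - 1/(4 + o))
w(q) = √2*√q (w(q) = √(2*q) = √2*√q)
g(s) = 20*s
g(H(C(-2))) - w(-176) = 20*((-21 - 5*35)/(4 + 35)) - √2*√(-176) = 20*((-21 - 175)/39) - √2*4*I*√11 = 20*((1/39)*(-196)) - 4*I*√22 = 20*(-196/39) - 4*I*√22 = -3920/39 - 4*I*√22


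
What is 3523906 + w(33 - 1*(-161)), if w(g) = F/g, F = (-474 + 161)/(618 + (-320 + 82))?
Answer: 259782350007/73720 ≈ 3.5239e+6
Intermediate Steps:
F = -313/380 (F = -313/(618 - 238) = -313/380 ≈ -0.82368)
w(g) = -313/(380*g)
3523906 + w(33 - 1*(-161)) = 3523906 - 313/(380*(33 - 1*(-161))) = 3523906 - 313/(380*(33 + 161)) = 3523906 - 313/380/194 = 3523906 - 313/380*1/194 = 3523906 - 313/73720 = 259782350007/73720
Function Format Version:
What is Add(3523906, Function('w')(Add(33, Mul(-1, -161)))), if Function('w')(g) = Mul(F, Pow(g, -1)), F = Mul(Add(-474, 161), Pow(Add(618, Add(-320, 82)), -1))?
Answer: Rational(259782350007, 73720) ≈ 3.5239e+6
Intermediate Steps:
F = Rational(-313, 380) (F = Mul(-313, Pow(Add(618, -238), -1)) = Mul(-313, Pow(380, -1)) = Mul(-313, Rational(1, 380)) = Rational(-313, 380) ≈ -0.82368)
Function('w')(g) = Mul(Rational(-313, 380), Pow(g, -1))
Add(3523906, Function('w')(Add(33, Mul(-1, -161)))) = Add(3523906, Mul(Rational(-313, 380), Pow(Add(33, Mul(-1, -161)), -1))) = Add(3523906, Mul(Rational(-313, 380), Pow(Add(33, 161), -1))) = Add(3523906, Mul(Rational(-313, 380), Pow(194, -1))) = Add(3523906, Mul(Rational(-313, 380), Rational(1, 194))) = Add(3523906, Rational(-313, 73720)) = Rational(259782350007, 73720)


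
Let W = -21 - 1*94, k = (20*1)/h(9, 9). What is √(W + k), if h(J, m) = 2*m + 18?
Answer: I*√1030/3 ≈ 10.698*I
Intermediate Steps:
h(J, m) = 18 + 2*m
k = 5/9 (k = (20*1)/(18 + 2*9) = 20/(18 + 18) = 20/36 = 20*(1/36) = 5/9 ≈ 0.55556)
W = -115 (W = -21 - 94 = -115)
√(W + k) = √(-115 + 5/9) = √(-1030/9) = I*√1030/3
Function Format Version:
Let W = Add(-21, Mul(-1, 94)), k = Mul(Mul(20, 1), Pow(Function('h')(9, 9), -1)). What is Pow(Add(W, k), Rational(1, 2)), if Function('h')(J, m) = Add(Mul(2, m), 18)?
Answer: Mul(Rational(1, 3), I, Pow(1030, Rational(1, 2))) ≈ Mul(10.698, I)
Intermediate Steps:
Function('h')(J, m) = Add(18, Mul(2, m))
k = Rational(5, 9) (k = Mul(Mul(20, 1), Pow(Add(18, Mul(2, 9)), -1)) = Mul(20, Pow(Add(18, 18), -1)) = Mul(20, Pow(36, -1)) = Mul(20, Rational(1, 36)) = Rational(5, 9) ≈ 0.55556)
W = -115 (W = Add(-21, -94) = -115)
Pow(Add(W, k), Rational(1, 2)) = Pow(Add(-115, Rational(5, 9)), Rational(1, 2)) = Pow(Rational(-1030, 9), Rational(1, 2)) = Mul(Rational(1, 3), I, Pow(1030, Rational(1, 2)))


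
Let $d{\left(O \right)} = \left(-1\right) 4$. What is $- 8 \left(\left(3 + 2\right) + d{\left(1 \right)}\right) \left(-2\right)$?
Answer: $16$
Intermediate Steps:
$d{\left(O \right)} = -4$
$- 8 \left(\left(3 + 2\right) + d{\left(1 \right)}\right) \left(-2\right) = - 8 \left(\left(3 + 2\right) - 4\right) \left(-2\right) = - 8 \left(5 - 4\right) \left(-2\right) = \left(-8\right) 1 \left(-2\right) = \left(-8\right) \left(-2\right) = 16$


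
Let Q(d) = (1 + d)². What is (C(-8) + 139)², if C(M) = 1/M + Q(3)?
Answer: 1535121/64 ≈ 23986.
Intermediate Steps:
C(M) = 16 + 1/M (C(M) = 1/M + (1 + 3)² = 1/M + 4² = 1/M + 16 = 16 + 1/M)
(C(-8) + 139)² = ((16 + 1/(-8)) + 139)² = ((16 - ⅛) + 139)² = (127/8 + 139)² = (1239/8)² = 1535121/64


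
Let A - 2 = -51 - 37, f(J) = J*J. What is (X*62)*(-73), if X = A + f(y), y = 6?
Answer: 226300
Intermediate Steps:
f(J) = J²
A = -86 (A = 2 + (-51 - 37) = 2 - 88 = -86)
X = -50 (X = -86 + 6² = -86 + 36 = -50)
(X*62)*(-73) = -50*62*(-73) = -3100*(-73) = 226300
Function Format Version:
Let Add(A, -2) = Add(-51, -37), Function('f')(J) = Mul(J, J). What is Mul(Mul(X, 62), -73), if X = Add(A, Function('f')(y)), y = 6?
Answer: 226300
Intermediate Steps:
Function('f')(J) = Pow(J, 2)
A = -86 (A = Add(2, Add(-51, -37)) = Add(2, -88) = -86)
X = -50 (X = Add(-86, Pow(6, 2)) = Add(-86, 36) = -50)
Mul(Mul(X, 62), -73) = Mul(Mul(-50, 62), -73) = Mul(-3100, -73) = 226300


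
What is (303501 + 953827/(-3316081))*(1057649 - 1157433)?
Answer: -100425905059117136/3316081 ≈ -3.0285e+10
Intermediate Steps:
(303501 + 953827/(-3316081))*(1057649 - 1157433) = (303501 + 953827*(-1/3316081))*(-99784) = (303501 - 953827/3316081)*(-99784) = (1006432945754/3316081)*(-99784) = -100425905059117136/3316081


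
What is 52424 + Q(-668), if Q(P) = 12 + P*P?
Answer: 498660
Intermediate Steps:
Q(P) = 12 + P²
52424 + Q(-668) = 52424 + (12 + (-668)²) = 52424 + (12 + 446224) = 52424 + 446236 = 498660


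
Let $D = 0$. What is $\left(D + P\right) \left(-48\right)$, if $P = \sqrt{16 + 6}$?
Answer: $- 48 \sqrt{22} \approx -225.14$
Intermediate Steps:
$P = \sqrt{22} \approx 4.6904$
$\left(D + P\right) \left(-48\right) = \left(0 + \sqrt{22}\right) \left(-48\right) = \sqrt{22} \left(-48\right) = - 48 \sqrt{22}$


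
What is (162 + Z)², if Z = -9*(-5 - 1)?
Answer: 46656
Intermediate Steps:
Z = 54 (Z = -9*(-6) = 54)
(162 + Z)² = (162 + 54)² = 216² = 46656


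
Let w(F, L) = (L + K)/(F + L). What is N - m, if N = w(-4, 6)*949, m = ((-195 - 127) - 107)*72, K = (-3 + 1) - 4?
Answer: 30888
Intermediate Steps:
K = -6 (K = -2 - 4 = -6)
w(F, L) = (-6 + L)/(F + L) (w(F, L) = (L - 6)/(F + L) = (-6 + L)/(F + L))
m = -30888 (m = (-322 - 107)*72 = -429*72 = -30888)
N = 0 (N = ((-6 + 6)/(-4 + 6))*949 = (0/2)*949 = ((½)*0)*949 = 0*949 = 0)
N - m = 0 - 1*(-30888) = 0 + 30888 = 30888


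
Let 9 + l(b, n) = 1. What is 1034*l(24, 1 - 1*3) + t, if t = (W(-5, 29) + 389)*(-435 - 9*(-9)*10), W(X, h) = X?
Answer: 135728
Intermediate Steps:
l(b, n) = -8 (l(b, n) = -9 + 1 = -8)
t = 144000 (t = (-5 + 389)*(-435 - 9*(-9)*10) = 384*(-435 + 81*10) = 384*(-435 + 810) = 384*375 = 144000)
1034*l(24, 1 - 1*3) + t = 1034*(-8) + 144000 = -8272 + 144000 = 135728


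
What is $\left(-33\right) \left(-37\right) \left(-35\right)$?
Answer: $-42735$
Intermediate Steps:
$\left(-33\right) \left(-37\right) \left(-35\right) = 1221 \left(-35\right) = -42735$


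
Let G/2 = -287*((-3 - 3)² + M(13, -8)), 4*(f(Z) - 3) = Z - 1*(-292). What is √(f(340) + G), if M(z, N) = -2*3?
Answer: I*√17059 ≈ 130.61*I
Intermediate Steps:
M(z, N) = -6
f(Z) = 76 + Z/4 (f(Z) = 3 + (Z - 1*(-292))/4 = 3 + (Z + 292)/4 = 3 + (292 + Z)/4 = 3 + (73 + Z/4) = 76 + Z/4)
G = -17220 (G = 2*(-287*((-3 - 3)² - 6)) = 2*(-287*((-6)² - 6)) = 2*(-287*(36 - 6)) = 2*(-287*30) = 2*(-8610) = -17220)
√(f(340) + G) = √((76 + (¼)*340) - 17220) = √((76 + 85) - 17220) = √(161 - 17220) = √(-17059) = I*√17059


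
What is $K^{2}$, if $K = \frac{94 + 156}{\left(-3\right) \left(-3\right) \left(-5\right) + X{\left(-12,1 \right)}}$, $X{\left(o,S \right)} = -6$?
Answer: $\frac{62500}{2601} \approx 24.029$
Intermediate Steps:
$K = - \frac{250}{51}$ ($K = \frac{94 + 156}{\left(-3\right) \left(-3\right) \left(-5\right) - 6} = \frac{250}{9 \left(-5\right) - 6} = \frac{250}{-45 - 6} = \frac{250}{-51} = 250 \left(- \frac{1}{51}\right) = - \frac{250}{51} \approx -4.902$)
$K^{2} = \left(- \frac{250}{51}\right)^{2} = \frac{62500}{2601}$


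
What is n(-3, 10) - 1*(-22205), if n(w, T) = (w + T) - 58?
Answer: 22154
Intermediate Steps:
n(w, T) = -58 + T + w (n(w, T) = (T + w) - 58 = -58 + T + w)
n(-3, 10) - 1*(-22205) = (-58 + 10 - 3) - 1*(-22205) = -51 + 22205 = 22154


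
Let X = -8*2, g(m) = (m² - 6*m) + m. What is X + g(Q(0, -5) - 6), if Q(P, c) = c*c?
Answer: 250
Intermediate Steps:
Q(P, c) = c²
g(m) = m² - 5*m
X = -16
X + g(Q(0, -5) - 6) = -16 + ((-5)² - 6)*(-5 + ((-5)² - 6)) = -16 + (25 - 6)*(-5 + (25 - 6)) = -16 + 19*(-5 + 19) = -16 + 19*14 = -16 + 266 = 250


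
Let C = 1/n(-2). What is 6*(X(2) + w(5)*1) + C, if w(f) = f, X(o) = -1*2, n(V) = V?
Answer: 35/2 ≈ 17.500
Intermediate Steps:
X(o) = -2
C = -½ (C = 1/(-2) = -½ ≈ -0.50000)
6*(X(2) + w(5)*1) + C = 6*(-2 + 5*1) - ½ = 6*(-2 + 5) - ½ = 6*3 - ½ = 18 - ½ = 35/2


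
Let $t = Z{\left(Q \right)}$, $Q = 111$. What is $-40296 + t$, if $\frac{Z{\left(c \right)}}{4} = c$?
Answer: $-39852$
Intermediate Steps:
$Z{\left(c \right)} = 4 c$
$t = 444$ ($t = 4 \cdot 111 = 444$)
$-40296 + t = -40296 + 444 = -39852$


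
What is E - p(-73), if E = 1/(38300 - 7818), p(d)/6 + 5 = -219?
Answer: 40967809/30482 ≈ 1344.0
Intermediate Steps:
p(d) = -1344 (p(d) = -30 + 6*(-219) = -30 - 1314 = -1344)
E = 1/30482 ≈ 3.2806e-5
E - p(-73) = 1/30482 - 1*(-1344) = 1/30482 + 1344 = 40967809/30482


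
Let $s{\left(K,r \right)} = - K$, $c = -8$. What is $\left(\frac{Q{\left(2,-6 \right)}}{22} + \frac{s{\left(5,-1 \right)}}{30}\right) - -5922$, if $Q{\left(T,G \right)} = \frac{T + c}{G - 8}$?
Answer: $\frac{1367948}{231} \approx 5921.9$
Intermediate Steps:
$Q{\left(T,G \right)} = \frac{-8 + T}{-8 + G}$ ($Q{\left(T,G \right)} = \frac{T - 8}{G - 8} = \frac{-8 + T}{-8 + G}$)
$\left(\frac{Q{\left(2,-6 \right)}}{22} + \frac{s{\left(5,-1 \right)}}{30}\right) - -5922 = \left(\frac{\frac{1}{-8 - 6} \left(-8 + 2\right)}{22} + \frac{\left(-1\right) 5}{30}\right) - -5922 = \left(\frac{1}{-14} \left(-6\right) \frac{1}{22} - \frac{1}{6}\right) + 5922 = \left(\left(- \frac{1}{14}\right) \left(-6\right) \frac{1}{22} - \frac{1}{6}\right) + 5922 = \left(\frac{3}{7} \cdot \frac{1}{22} - \frac{1}{6}\right) + 5922 = \left(\frac{3}{154} - \frac{1}{6}\right) + 5922 = - \frac{34}{231} + 5922 = \frac{1367948}{231}$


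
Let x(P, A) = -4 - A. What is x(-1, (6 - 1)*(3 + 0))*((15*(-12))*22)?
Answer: 75240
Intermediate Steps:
x(-1, (6 - 1)*(3 + 0))*((15*(-12))*22) = (-4 - (6 - 1)*(3 + 0))*((15*(-12))*22) = (-4 - 5*3)*(-180*22) = (-4 - 1*15)*(-3960) = (-4 - 15)*(-3960) = -19*(-3960) = 75240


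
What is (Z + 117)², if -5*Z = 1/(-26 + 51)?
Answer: 213861376/15625 ≈ 13687.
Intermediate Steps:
Z = -1/125 (Z = -1/(5*(-26 + 51)) = -⅕/25 = -⅕*1/25 = -1/125 ≈ -0.0080000)
(Z + 117)² = (-1/125 + 117)² = (14624/125)² = 213861376/15625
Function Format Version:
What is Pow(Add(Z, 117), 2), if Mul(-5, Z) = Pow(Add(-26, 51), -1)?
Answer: Rational(213861376, 15625) ≈ 13687.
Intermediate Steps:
Z = Rational(-1, 125) (Z = Mul(Rational(-1, 5), Pow(Add(-26, 51), -1)) = Mul(Rational(-1, 5), Pow(25, -1)) = Mul(Rational(-1, 5), Rational(1, 25)) = Rational(-1, 125) ≈ -0.0080000)
Pow(Add(Z, 117), 2) = Pow(Add(Rational(-1, 125), 117), 2) = Pow(Rational(14624, 125), 2) = Rational(213861376, 15625)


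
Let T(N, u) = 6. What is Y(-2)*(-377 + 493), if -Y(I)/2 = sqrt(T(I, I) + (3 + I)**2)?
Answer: -232*sqrt(7) ≈ -613.81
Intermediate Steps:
Y(I) = -2*sqrt(6 + (3 + I)**2)
Y(-2)*(-377 + 493) = (-2*sqrt(6 + (3 - 2)**2))*(-377 + 493) = -2*sqrt(6 + 1**2)*116 = -2*sqrt(6 + 1)*116 = -2*sqrt(7)*116 = -232*sqrt(7)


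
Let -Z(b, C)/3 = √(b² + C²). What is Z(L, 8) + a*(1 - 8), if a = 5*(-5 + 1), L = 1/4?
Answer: 140 - 15*√41/4 ≈ 115.99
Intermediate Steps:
L = ¼ ≈ 0.25000
Z(b, C) = -3*√(C² + b²) (Z(b, C) = -3*√(b² + C²) = -3*√(C² + b²))
a = -20 (a = 5*(-4) = -20)
Z(L, 8) + a*(1 - 8) = -3*√(8² + (¼)²) - 20*(1 - 8) = -3*√(64 + 1/16) - 20*(-7) = -15*√41/4 + 140 = 140 - 15*√41/4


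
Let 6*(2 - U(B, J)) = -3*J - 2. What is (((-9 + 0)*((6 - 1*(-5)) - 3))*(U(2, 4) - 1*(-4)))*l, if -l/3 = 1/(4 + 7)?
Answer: 1800/11 ≈ 163.64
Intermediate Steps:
U(B, J) = 7/3 + J/2 (U(B, J) = 2 - (-3*J - 2)/6 = 2 - (-2 - 3*J)/6 = 2 + (⅓ + J/2) = 7/3 + J/2)
l = -3/11 (l = -3/(4 + 7) = -3/11 ≈ -0.27273)
(((-9 + 0)*((6 - 1*(-5)) - 3))*(U(2, 4) - 1*(-4)))*l = (((-9 + 0)*((6 - 1*(-5)) - 3))*((7/3 + (½)*4) - 1*(-4)))*(-3/11) = ((-9*((6 + 5) - 3))*((7/3 + 2) + 4))*(-3/11) = ((-9*(11 - 3))*(13/3 + 4))*(-3/11) = (-9*8*(25/3))*(-3/11) = -72*25/3*(-3/11) = -600*(-3/11) = 1800/11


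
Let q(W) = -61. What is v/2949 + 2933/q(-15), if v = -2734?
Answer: -8816191/179889 ≈ -49.009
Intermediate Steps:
v/2949 + 2933/q(-15) = -2734/2949 + 2933/(-61) = -2734*1/2949 + 2933*(-1/61) = -2734/2949 - 2933/61 = -8816191/179889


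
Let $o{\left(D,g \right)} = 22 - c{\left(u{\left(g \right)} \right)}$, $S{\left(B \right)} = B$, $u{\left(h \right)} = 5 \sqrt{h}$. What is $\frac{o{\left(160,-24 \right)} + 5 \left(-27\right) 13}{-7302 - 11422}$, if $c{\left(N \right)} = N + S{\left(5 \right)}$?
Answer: $\frac{869}{9362} + \frac{5 i \sqrt{6}}{9362} \approx 0.092822 + 0.0013082 i$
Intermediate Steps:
$c{\left(N \right)} = 5 + N$ ($c{\left(N \right)} = N + 5 = 5 + N$)
$o{\left(D,g \right)} = 17 - 5 \sqrt{g}$ ($o{\left(D,g \right)} = 22 - \left(5 + 5 \sqrt{g}\right) = 17 - 5 \sqrt{g}$)
$\frac{o{\left(160,-24 \right)} + 5 \left(-27\right) 13}{-7302 - 11422} = \frac{\left(17 - 5 \sqrt{-24}\right) + 5 \left(-27\right) 13}{-7302 - 11422} = \frac{\left(17 - 5 \cdot 2 i \sqrt{6}\right) - 1755}{-18724} = \left(\left(17 - 10 i \sqrt{6}\right) - 1755\right) \left(- \frac{1}{18724}\right) = \left(-1738 - 10 i \sqrt{6}\right) \left(- \frac{1}{18724}\right) = \frac{869}{9362} + \frac{5 i \sqrt{6}}{9362}$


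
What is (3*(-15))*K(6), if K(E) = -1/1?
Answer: 45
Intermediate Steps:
K(E) = -1 (K(E) = -1*1 = -1)
(3*(-15))*K(6) = (3*(-15))*(-1) = -45*(-1) = 45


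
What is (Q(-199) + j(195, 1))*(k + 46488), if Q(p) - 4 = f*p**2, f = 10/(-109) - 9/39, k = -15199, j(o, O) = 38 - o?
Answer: -573041076362/1417 ≈ -4.0440e+8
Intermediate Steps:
f = -457/1417 (f = 10*(-1/109) - 9*1/39 = -10/109 - 3/13 = -457/1417 ≈ -0.32251)
Q(p) = 4 - 457*p**2/1417
(Q(-199) + j(195, 1))*(k + 46488) = ((4 - 457/1417*(-199)**2) + (38 - 1*195))*(-15199 + 46488) = ((4 - 457/1417*39601) + (38 - 195))*31289 = ((4 - 18097657/1417) - 157)*31289 = (-18091989/1417 - 157)*31289 = -18314458/1417*31289 = -573041076362/1417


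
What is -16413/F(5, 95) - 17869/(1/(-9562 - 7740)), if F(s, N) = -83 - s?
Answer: 27206926957/88 ≈ 3.0917e+8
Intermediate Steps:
-16413/F(5, 95) - 17869/(1/(-9562 - 7740)) = -16413/(-83 - 1*5) - 17869/(1/(-9562 - 7740)) = -16413/(-83 - 5) - 17869/(1/(-17302)) = -16413/(-88) - 17869/(-1/17302) = -16413*(-1/88) - 17869*(-17302) = 16413/88 + 309169438 = 27206926957/88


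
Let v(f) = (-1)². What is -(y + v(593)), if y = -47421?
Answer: 47420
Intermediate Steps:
v(f) = 1
-(y + v(593)) = -(-47421 + 1) = -1*(-47420) = 47420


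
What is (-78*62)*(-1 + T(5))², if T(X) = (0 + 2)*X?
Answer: -391716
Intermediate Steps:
T(X) = 2*X
(-78*62)*(-1 + T(5))² = (-78*62)*(-1 + 2*5)² = -4836*(-1 + 10)² = -4836*9² = -4836*81 = -391716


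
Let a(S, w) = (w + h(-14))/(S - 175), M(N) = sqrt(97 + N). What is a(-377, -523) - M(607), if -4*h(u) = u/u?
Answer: 91/96 - 8*sqrt(11) ≈ -25.585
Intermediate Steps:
h(u) = -1/4 (h(u) = -u/(4*u) = -1/4*1 = -1/4)
a(S, w) = (-1/4 + w)/(-175 + S) (a(S, w) = (w - 1/4)/(S - 175) = (-1/4 + w)/(-175 + S))
a(-377, -523) - M(607) = (-1/4 - 523)/(-175 - 377) - sqrt(97 + 607) = -2093/4/(-552) - sqrt(704) = -1/552*(-2093/4) - 8*sqrt(11) = 91/96 - 8*sqrt(11)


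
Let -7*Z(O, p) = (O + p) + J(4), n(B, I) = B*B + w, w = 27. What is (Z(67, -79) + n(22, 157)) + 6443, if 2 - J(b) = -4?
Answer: 48684/7 ≈ 6954.9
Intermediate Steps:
J(b) = 6 (J(b) = 2 - 1*(-4) = 2 + 4 = 6)
n(B, I) = 27 + B² (n(B, I) = B*B + 27 = B² + 27 = 27 + B²)
Z(O, p) = -6/7 - O/7 - p/7 (Z(O, p) = -((O + p) + 6)/7 = -(6 + O + p)/7 = -6/7 - O/7 - p/7)
(Z(67, -79) + n(22, 157)) + 6443 = ((-6/7 - ⅐*67 - ⅐*(-79)) + (27 + 22²)) + 6443 = ((-6/7 - 67/7 + 79/7) + (27 + 484)) + 6443 = (6/7 + 511) + 6443 = 3583/7 + 6443 = 48684/7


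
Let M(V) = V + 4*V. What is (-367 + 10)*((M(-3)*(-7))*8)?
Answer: -299880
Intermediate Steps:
M(V) = 5*V
(-367 + 10)*((M(-3)*(-7))*8) = (-367 + 10)*(((5*(-3))*(-7))*8) = -357*(-15*(-7))*8 = -37485*8 = -357*840 = -299880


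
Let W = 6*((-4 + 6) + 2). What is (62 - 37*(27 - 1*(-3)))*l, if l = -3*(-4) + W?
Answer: -37728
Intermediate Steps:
W = 24 (W = 6*(2 + 2) = 6*4 = 24)
l = 36 (l = -3*(-4) + 24 = 12 + 24 = 36)
(62 - 37*(27 - 1*(-3)))*l = (62 - 37*(27 - 1*(-3)))*36 = (62 - 37*(27 + 3))*36 = (62 - 37*30)*36 = (62 - 1110)*36 = -1048*36 = -37728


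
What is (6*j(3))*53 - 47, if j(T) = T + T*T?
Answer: 3769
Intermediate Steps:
j(T) = T + T²
(6*j(3))*53 - 47 = (6*(3*(1 + 3)))*53 - 47 = (6*(3*4))*53 - 47 = (6*12)*53 - 47 = 72*53 - 47 = 3816 - 47 = 3769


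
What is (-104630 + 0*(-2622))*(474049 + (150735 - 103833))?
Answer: -54507103130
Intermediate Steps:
(-104630 + 0*(-2622))*(474049 + (150735 - 103833)) = (-104630 + 0)*(474049 + 46902) = -104630*520951 = -54507103130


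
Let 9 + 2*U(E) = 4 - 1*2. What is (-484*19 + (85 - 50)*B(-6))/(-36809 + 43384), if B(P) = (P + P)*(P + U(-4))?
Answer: -5206/6575 ≈ -0.79179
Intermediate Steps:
U(E) = -7/2 (U(E) = -9/2 + (4 - 1*2)/2 = -9/2 + (4 - 2)/2 = -9/2 + (1/2)*2 = -9/2 + 1 = -7/2)
B(P) = 2*P*(-7/2 + P) (B(P) = (P + P)*(P - 7/2) = (2*P)*(-7/2 + P) = 2*P*(-7/2 + P))
(-484*19 + (85 - 50)*B(-6))/(-36809 + 43384) = (-484*19 + (85 - 50)*(-6*(-7 + 2*(-6))))/(-36809 + 43384) = (-9196 + 35*(-6*(-7 - 12)))/6575 = (-9196 + 35*(-6*(-19)))*(1/6575) = (-9196 + 35*114)*(1/6575) = (-9196 + 3990)*(1/6575) = -5206*1/6575 = -5206/6575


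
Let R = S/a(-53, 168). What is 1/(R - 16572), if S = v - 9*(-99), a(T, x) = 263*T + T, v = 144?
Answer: -4664/77292153 ≈ -6.0342e-5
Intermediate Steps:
a(T, x) = 264*T
S = 1035 (S = 144 - 9*(-99) = 144 + 891 = 1035)
R = -345/4664 (R = 1035/((264*(-53))) = 1035/(-13992) = 1035*(-1/13992) = -345/4664 ≈ -0.073971)
1/(R - 16572) = 1/(-345/4664 - 16572) = 1/(-77292153/4664) = -4664/77292153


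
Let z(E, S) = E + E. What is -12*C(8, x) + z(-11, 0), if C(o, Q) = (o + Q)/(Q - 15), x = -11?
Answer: -304/13 ≈ -23.385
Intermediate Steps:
C(o, Q) = (Q + o)/(-15 + Q)
z(E, S) = 2*E
-12*C(8, x) + z(-11, 0) = -12*(-11 + 8)/(-15 - 11) + 2*(-11) = -12*(-3)/(-26) - 22 = -(-6)*(-3)/13 - 22 = -12*3/26 - 22 = -18/13 - 22 = -304/13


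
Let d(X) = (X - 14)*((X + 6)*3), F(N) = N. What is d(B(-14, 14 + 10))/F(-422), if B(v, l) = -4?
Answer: 54/211 ≈ 0.25592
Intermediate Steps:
d(X) = (-14 + X)*(18 + 3*X) (d(X) = (-14 + X)*((6 + X)*3) = (-14 + X)*(18 + 3*X))
d(B(-14, 14 + 10))/F(-422) = (-252 - 24*(-4) + 3*(-4)²)/(-422) = (-252 + 96 + 3*16)*(-1/422) = (-252 + 96 + 48)*(-1/422) = -108*(-1/422) = 54/211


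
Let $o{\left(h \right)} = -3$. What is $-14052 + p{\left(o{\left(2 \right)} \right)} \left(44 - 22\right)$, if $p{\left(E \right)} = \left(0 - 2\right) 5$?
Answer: $-14272$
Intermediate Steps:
$p{\left(E \right)} = -10$ ($p{\left(E \right)} = \left(-2\right) 5 = -10$)
$-14052 + p{\left(o{\left(2 \right)} \right)} \left(44 - 22\right) = -14052 - 10 \left(44 - 22\right) = -14052 - 220 = -14272$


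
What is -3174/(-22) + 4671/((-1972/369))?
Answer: -15830025/21692 ≈ -729.76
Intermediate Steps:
-3174/(-22) + 4671/((-1972/369)) = -3174*(-1/22) + 4671/((-1972*1/369)) = 1587/11 + 4671/(-1972/369) = 1587/11 + 4671*(-369/1972) = 1587/11 - 1723599/1972 = -15830025/21692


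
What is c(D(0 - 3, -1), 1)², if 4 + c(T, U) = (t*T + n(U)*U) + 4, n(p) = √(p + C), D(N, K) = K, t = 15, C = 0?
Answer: 196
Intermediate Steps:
n(p) = √p (n(p) = √(p + 0) = √p)
c(T, U) = U^(3/2) + 15*T (c(T, U) = -4 + ((15*T + √U*U) + 4) = -4 + ((15*T + U^(3/2)) + 4) = -4 + ((U^(3/2) + 15*T) + 4) = -4 + (4 + U^(3/2) + 15*T) = U^(3/2) + 15*T)
c(D(0 - 3, -1), 1)² = (1^(3/2) + 15*(-1))² = (1 - 15)² = (-14)² = 196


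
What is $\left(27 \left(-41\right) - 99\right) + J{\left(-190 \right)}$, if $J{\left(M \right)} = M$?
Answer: $-1396$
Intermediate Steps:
$\left(27 \left(-41\right) - 99\right) + J{\left(-190 \right)} = \left(27 \left(-41\right) - 99\right) - 190 = \left(-1107 - 99\right) - 190 = -1206 - 190 = -1396$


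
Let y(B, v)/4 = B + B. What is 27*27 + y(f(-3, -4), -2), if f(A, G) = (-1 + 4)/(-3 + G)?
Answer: 5079/7 ≈ 725.57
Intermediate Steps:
f(A, G) = 3/(-3 + G)
y(B, v) = 8*B (y(B, v) = 4*(B + B) = 4*(2*B) = 8*B)
27*27 + y(f(-3, -4), -2) = 27*27 + 8*(3/(-3 - 4)) = 729 + 8*(3/(-7)) = 729 + 8*(3*(-⅐)) = 729 + 8*(-3/7) = 729 - 24/7 = 5079/7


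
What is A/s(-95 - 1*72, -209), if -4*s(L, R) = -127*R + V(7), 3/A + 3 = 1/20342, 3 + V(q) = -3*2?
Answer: 122052/809618675 ≈ 0.00015075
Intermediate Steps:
V(q) = -9 (V(q) = -3 - 3*2 = -3 - 6 = -9)
A = -61026/61025 (A = 3/(-3 + 1/20342) = 3/(-61025/20342) = 3*(-20342/61025) = -61026/61025 ≈ -1.0000)
s(L, R) = 9/4 + 127*R/4 (s(L, R) = -(-127*R - 9)/4 = -(-9 - 127*R)/4 = 9/4 + 127*R/4)
A/s(-95 - 1*72, -209) = -61026/(61025*(9/4 + (127/4)*(-209))) = -61026/(61025*(9/4 - 26543/4)) = -61026/(61025*(-13267/2)) = -61026/61025*(-2/13267) = 122052/809618675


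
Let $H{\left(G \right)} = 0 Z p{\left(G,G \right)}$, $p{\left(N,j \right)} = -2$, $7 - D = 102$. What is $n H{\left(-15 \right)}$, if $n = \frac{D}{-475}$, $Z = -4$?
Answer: $0$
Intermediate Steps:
$D = -95$ ($D = 7 - 102 = -95$)
$H{\left(G \right)} = 0$ ($H{\left(G \right)} = 0 \left(-4\right) \left(-2\right) = 0 \left(-2\right) = 0$)
$n = \frac{1}{5}$ ($n = - \frac{95}{-475} = \left(-95\right) \left(- \frac{1}{475}\right) = \frac{1}{5} \approx 0.2$)
$n H{\left(-15 \right)} = \frac{1}{5} \cdot 0 = 0$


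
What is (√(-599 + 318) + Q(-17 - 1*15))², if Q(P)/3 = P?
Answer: (96 - I*√281)² ≈ 8935.0 - 3218.5*I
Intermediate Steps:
Q(P) = 3*P
(√(-599 + 318) + Q(-17 - 1*15))² = (√(-599 + 318) + 3*(-17 - 1*15))² = (√(-281) + 3*(-17 - 15))² = (I*√281 + 3*(-32))² = (I*√281 - 96)² = (-96 + I*√281)²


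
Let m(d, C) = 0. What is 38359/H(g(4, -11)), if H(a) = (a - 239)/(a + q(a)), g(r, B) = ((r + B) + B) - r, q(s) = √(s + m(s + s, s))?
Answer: 843898/261 - 38359*I*√22/261 ≈ 3233.3 - 689.35*I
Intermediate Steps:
q(s) = √s (q(s) = √(s + 0) = √s)
g(r, B) = 2*B (g(r, B) = ((B + r) + B) - r = (r + 2*B) - r = 2*B)
H(a) = (-239 + a)/(a + √a) (H(a) = (a - 239)/(a + √a) = (-239 + a)/(a + √a))
38359/H(g(4, -11)) = 38359/(((-239 + 2*(-11))/(2*(-11) + √(2*(-11))))) = 38359/(((-239 - 22)/(-22 + √(-22)))) = 38359/((-261/(-22 + I*√22))) = 38359*(22/261 - I*√22/261) = 843898/261 - 38359*I*√22/261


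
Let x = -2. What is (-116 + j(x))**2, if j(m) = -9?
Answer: 15625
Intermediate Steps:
(-116 + j(x))**2 = (-116 - 9)**2 = (-125)**2 = 15625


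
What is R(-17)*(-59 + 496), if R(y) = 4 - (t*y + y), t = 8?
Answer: 68609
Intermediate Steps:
R(y) = 4 - 9*y (R(y) = 4 - (8*y + y) = 4 - 9*y)
R(-17)*(-59 + 496) = (4 - 9*(-17))*(-59 + 496) = (4 + 153)*437 = 157*437 = 68609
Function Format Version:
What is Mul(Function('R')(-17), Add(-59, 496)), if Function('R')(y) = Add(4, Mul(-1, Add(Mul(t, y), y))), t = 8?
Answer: 68609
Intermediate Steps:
Function('R')(y) = Add(4, Mul(-9, y)) (Function('R')(y) = Add(4, Mul(-1, Add(Mul(8, y), y))) = Add(4, Mul(-1, Mul(9, y))) = Add(4, Mul(-9, y)))
Mul(Function('R')(-17), Add(-59, 496)) = Mul(Add(4, Mul(-9, -17)), Add(-59, 496)) = Mul(Add(4, 153), 437) = Mul(157, 437) = 68609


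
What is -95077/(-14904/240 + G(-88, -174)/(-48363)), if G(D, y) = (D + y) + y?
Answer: 45982089510/30029063 ≈ 1531.3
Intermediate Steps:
G(D, y) = D + 2*y
-95077/(-14904/240 + G(-88, -174)/(-48363)) = -95077/(-14904/240 + (-88 + 2*(-174))/(-48363)) = -95077/(-14904*1/240 + (-88 - 348)*(-1/48363)) = -95077/(-621/10 - 436*(-1/48363)) = -95077/(-621/10 + 436/48363) = -95077/(-30029063/483630) = -95077*(-483630/30029063) = 45982089510/30029063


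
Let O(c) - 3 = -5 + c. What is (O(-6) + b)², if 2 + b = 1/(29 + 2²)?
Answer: 108241/1089 ≈ 99.395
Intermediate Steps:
O(c) = -2 + c (O(c) = 3 + (-5 + c) = -2 + c)
b = -65/33 (b = -2 + 1/(29 + 2²) = -2 + 1/(29 + 4) = -2 + 1/33 = -65/33 ≈ -1.9697)
(O(-6) + b)² = ((-2 - 6) - 65/33)² = (-8 - 65/33)² = (-329/33)² = 108241/1089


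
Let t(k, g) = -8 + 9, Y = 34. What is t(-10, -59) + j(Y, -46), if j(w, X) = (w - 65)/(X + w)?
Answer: 43/12 ≈ 3.5833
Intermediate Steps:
t(k, g) = 1
j(w, X) = (-65 + w)/(X + w)
t(-10, -59) + j(Y, -46) = 1 + (-65 + 34)/(-46 + 34) = 1 - 31/(-12) = 1 - 1/12*(-31) = 1 + 31/12 = 43/12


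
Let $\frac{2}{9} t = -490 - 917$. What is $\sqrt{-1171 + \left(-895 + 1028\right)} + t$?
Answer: $- \frac{12663}{2} + i \sqrt{1038} \approx -6331.5 + 32.218 i$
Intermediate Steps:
$t = - \frac{12663}{2}$ ($t = \frac{9 \left(-490 - 917\right)}{2} = \frac{9}{2} \left(-1407\right) = - \frac{12663}{2} \approx -6331.5$)
$\sqrt{-1171 + \left(-895 + 1028\right)} + t = \sqrt{-1171 + \left(-895 + 1028\right)} - \frac{12663}{2} = \sqrt{-1171 + 133} - \frac{12663}{2} = \sqrt{-1038} - \frac{12663}{2} = i \sqrt{1038} - \frac{12663}{2} = - \frac{12663}{2} + i \sqrt{1038}$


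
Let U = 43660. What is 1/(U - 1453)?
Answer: 1/42207 ≈ 2.3693e-5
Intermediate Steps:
1/(U - 1453) = 1/(43660 - 1453) = 1/42207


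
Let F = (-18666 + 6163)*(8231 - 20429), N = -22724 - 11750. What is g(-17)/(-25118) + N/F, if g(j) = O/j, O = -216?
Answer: -627146173/856886390889 ≈ -0.00073189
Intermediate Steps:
N = -34474
F = 152511594 (F = -12503*(-12198) = 152511594)
g(j) = -216/j
g(-17)/(-25118) + N/F = -216/(-17)/(-25118) - 34474/152511594 = -216*(-1/17)*(-1/25118) - 34474*1/152511594 = (216/17)*(-1/25118) - 17237/76255797 = -108/213503 - 17237/76255797 = -627146173/856886390889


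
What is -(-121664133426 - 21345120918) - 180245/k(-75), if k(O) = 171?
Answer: 24454582312579/171 ≈ 1.4301e+11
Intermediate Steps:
-(-121664133426 - 21345120918) - 180245/k(-75) = -(-121664133426 - 21345120918) - 180245/171 = -311817/(1/(-394502 + (4324 - 68454))) - 180245*1/171 = -311817/(1/(-394502 - 64130)) - 180245/171 = -311817/(1/(-458632)) - 180245/171 = -311817/(-1/458632) - 180245/171 = -311817*(-458632) - 180245/171 = 143009254344 - 180245/171 = 24454582312579/171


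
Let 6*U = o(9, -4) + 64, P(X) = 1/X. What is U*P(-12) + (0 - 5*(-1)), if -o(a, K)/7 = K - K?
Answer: 37/9 ≈ 4.1111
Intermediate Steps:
o(a, K) = 0 (o(a, K) = -7*(K - K) = -7*0 = 0)
P(X) = 1/X
U = 32/3 (U = (0 + 64)/6 = (⅙)*64 = 32/3 ≈ 10.667)
U*P(-12) + (0 - 5*(-1)) = (32/3)/(-12) + (0 - 5*(-1)) = (32/3)*(-1/12) + (0 + 5) = -8/9 + 5 = 37/9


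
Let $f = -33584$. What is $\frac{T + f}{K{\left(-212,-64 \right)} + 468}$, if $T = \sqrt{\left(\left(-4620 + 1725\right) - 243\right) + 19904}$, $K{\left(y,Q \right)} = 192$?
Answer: $- \frac{8396}{165} + \frac{\sqrt{16766}}{660} \approx -50.689$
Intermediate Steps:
$T = \sqrt{16766}$ ($T = \sqrt{\left(-2895 - 243\right) + 19904} = \sqrt{-3138 + 19904} = \sqrt{16766} \approx 129.48$)
$\frac{T + f}{K{\left(-212,-64 \right)} + 468} = \frac{\sqrt{16766} - 33584}{192 + 468} = \frac{-33584 + \sqrt{16766}}{660} = \left(-33584 + \sqrt{16766}\right) \frac{1}{660} = - \frac{8396}{165} + \frac{\sqrt{16766}}{660}$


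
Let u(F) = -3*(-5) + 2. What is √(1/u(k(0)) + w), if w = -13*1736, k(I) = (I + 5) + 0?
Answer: I*√6522135/17 ≈ 150.23*I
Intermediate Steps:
k(I) = 5 + I (k(I) = (5 + I) + 0 = 5 + I)
u(F) = 17 (u(F) = 15 + 2 = 17)
w = -22568
√(1/u(k(0)) + w) = √(1/17 - 22568) = √(-383655/17) = I*√6522135/17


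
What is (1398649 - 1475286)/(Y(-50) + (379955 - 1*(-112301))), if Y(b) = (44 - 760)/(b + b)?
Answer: -1915925/12306579 ≈ -0.15568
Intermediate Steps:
Y(b) = -358/b (Y(b) = -716*1/(2*b) = -358/b)
(1398649 - 1475286)/(Y(-50) + (379955 - 1*(-112301))) = (1398649 - 1475286)/(-358/(-50) + (379955 - 1*(-112301))) = -76637/(-358*(-1/50) + (379955 + 112301)) = -76637/(179/25 + 492256) = -76637/12306579/25 = -76637*25/12306579 = -1915925/12306579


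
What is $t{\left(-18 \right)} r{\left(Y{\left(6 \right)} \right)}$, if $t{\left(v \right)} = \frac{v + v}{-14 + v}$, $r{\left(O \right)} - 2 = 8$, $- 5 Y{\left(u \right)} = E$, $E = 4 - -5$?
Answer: $\frac{45}{4} \approx 11.25$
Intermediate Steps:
$E = 9$ ($E = 4 + 5 = 9$)
$Y{\left(u \right)} = - \frac{9}{5}$ ($Y{\left(u \right)} = \left(- \frac{1}{5}\right) 9 = - \frac{9}{5}$)
$r{\left(O \right)} = 10$ ($r{\left(O \right)} = 2 + 8 = 10$)
$t{\left(v \right)} = \frac{2 v}{-14 + v}$
$t{\left(-18 \right)} r{\left(Y{\left(6 \right)} \right)} = 2 \left(-18\right) \frac{1}{-14 - 18} \cdot 10 = 2 \left(-18\right) \frac{1}{-32} \cdot 10 = 2 \left(-18\right) \left(- \frac{1}{32}\right) 10 = \frac{9}{8} \cdot 10 = \frac{45}{4}$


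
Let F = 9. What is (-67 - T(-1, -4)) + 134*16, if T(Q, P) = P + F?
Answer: 2072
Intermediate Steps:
T(Q, P) = 9 + P (T(Q, P) = P + 9 = 9 + P)
(-67 - T(-1, -4)) + 134*16 = (-67 - (9 - 4)) + 134*16 = (-67 - 1*5) + 2144 = (-67 - 5) + 2144 = -72 + 2144 = 2072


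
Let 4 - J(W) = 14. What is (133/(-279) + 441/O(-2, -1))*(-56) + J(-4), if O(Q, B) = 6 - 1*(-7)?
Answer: -6829630/3627 ≈ -1883.0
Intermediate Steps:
J(W) = -10 (J(W) = 4 - 1*14 = 4 - 14 = -10)
O(Q, B) = 13 (O(Q, B) = 6 + 7 = 13)
(133/(-279) + 441/O(-2, -1))*(-56) + J(-4) = (133/(-279) + 441/13)*(-56) - 10 = (133*(-1/279) + 441*(1/13))*(-56) - 10 = (-133/279 + 441/13)*(-56) - 10 = (121310/3627)*(-56) - 10 = -6793360/3627 - 10 = -6829630/3627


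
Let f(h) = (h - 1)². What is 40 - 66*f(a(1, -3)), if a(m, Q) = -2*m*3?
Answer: -3194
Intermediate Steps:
a(m, Q) = -6*m
f(h) = (-1 + h)²
40 - 66*f(a(1, -3)) = 40 - 66*(-1 - 6*1)² = 40 - 66*(-1 - 6)² = 40 - 66*(-7)² = 40 - 66*49 = 40 - 3234 = -3194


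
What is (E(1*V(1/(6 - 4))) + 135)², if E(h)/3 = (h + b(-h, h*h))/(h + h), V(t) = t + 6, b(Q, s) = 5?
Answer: 12809241/676 ≈ 18949.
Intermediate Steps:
V(t) = 6 + t
E(h) = 3*(5 + h)/(2*h) (E(h) = 3*((h + 5)/(h + h)) = 3*((5 + h)/((2*h))) = 3*((5 + h)*(1/(2*h))) = 3*((5 + h)/(2*h)) = 3*(5 + h)/(2*h))
(E(1*V(1/(6 - 4))) + 135)² = (3*(5 + 1*(6 + 1/(6 - 4)))/(2*((1*(6 + 1/(6 - 4))))) + 135)² = (3*(5 + 1*(6 + 1/2))/(2*((1*(6 + 1/2)))) + 135)² = (3*(5 + 1*(6 + ½))/(2*((1*(6 + ½)))) + 135)² = (3*(5 + 1*(13/2))/(2*((1*(13/2)))) + 135)² = (3*(5 + 13/2)/(2*(13/2)) + 135)² = ((3/2)*(2/13)*(23/2) + 135)² = (69/26 + 135)² = (3579/26)² = 12809241/676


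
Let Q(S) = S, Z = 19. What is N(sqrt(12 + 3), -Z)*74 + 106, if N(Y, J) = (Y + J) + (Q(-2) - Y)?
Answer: -1448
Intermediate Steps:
N(Y, J) = -2 + J (N(Y, J) = (Y + J) + (-2 - Y) = (J + Y) + (-2 - Y) = -2 + J)
N(sqrt(12 + 3), -Z)*74 + 106 = (-2 - 1*19)*74 + 106 = (-2 - 19)*74 + 106 = -21*74 + 106 = -1554 + 106 = -1448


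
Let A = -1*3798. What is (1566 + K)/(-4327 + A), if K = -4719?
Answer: 3153/8125 ≈ 0.38806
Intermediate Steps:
A = -3798
(1566 + K)/(-4327 + A) = (1566 - 4719)/(-4327 - 3798) = -3153/(-8125) = -3153*(-1/8125) = 3153/8125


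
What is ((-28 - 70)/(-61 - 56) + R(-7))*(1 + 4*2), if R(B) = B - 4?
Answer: -1189/13 ≈ -91.462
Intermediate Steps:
R(B) = -4 + B
((-28 - 70)/(-61 - 56) + R(-7))*(1 + 4*2) = ((-28 - 70)/(-61 - 56) + (-4 - 7))*(1 + 4*2) = (-98/(-117) - 11)*(1 + 8) = (-98*(-1/117) - 11)*9 = (98/117 - 11)*9 = -1189/117*9 = -1189/13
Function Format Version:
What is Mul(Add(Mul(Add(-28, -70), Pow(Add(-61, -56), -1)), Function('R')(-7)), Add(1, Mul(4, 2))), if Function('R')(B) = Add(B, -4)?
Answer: Rational(-1189, 13) ≈ -91.462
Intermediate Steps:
Function('R')(B) = Add(-4, B)
Mul(Add(Mul(Add(-28, -70), Pow(Add(-61, -56), -1)), Function('R')(-7)), Add(1, Mul(4, 2))) = Mul(Add(Mul(Add(-28, -70), Pow(Add(-61, -56), -1)), Add(-4, -7)), Add(1, Mul(4, 2))) = Mul(Add(Mul(-98, Pow(-117, -1)), -11), Add(1, 8)) = Mul(Add(Mul(-98, Rational(-1, 117)), -11), 9) = Mul(Add(Rational(98, 117), -11), 9) = Mul(Rational(-1189, 117), 9) = Rational(-1189, 13)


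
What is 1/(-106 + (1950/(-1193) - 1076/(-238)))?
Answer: -141967/14638718 ≈ -0.0096980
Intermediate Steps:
1/(-106 + (1950/(-1193) - 1076/(-238))) = 1/(-106 + (1950*(-1/1193) - 1076*(-1/238))) = 1/(-106 + (-1950/1193 + 538/119)) = 1/(-106 + 409784/141967) = 1/(-14638718/141967) = -141967/14638718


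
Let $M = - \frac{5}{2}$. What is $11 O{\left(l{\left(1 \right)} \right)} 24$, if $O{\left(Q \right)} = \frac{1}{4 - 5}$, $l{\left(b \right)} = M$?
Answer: $-264$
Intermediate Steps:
$M = - \frac{5}{2}$ ($M = \left(-5\right) \frac{1}{2} = - \frac{5}{2} \approx -2.5$)
$l{\left(b \right)} = - \frac{5}{2}$
$O{\left(Q \right)} = -1$ ($O{\left(Q \right)} = \frac{1}{-1} = -1$)
$11 O{\left(l{\left(1 \right)} \right)} 24 = 11 \left(-1\right) 24 = \left(-11\right) 24 = -264$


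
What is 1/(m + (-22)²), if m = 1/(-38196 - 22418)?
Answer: 60614/29337175 ≈ 0.0020661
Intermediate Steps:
m = -1/60614 (m = 1/(-60614) = -1/60614 ≈ -1.6498e-5)
1/(m + (-22)²) = 1/(-1/60614 + (-22)²) = 1/(-1/60614 + 484) = 1/(29337175/60614) = 60614/29337175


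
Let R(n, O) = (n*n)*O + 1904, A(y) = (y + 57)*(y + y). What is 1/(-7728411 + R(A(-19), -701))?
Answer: -1/1469406843 ≈ -6.8055e-10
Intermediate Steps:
A(y) = 2*y*(57 + y) (A(y) = (57 + y)*(2*y) = 2*y*(57 + y))
R(n, O) = 1904 + O*n**2 (R(n, O) = n**2*O + 1904 = O*n**2 + 1904 = 1904 + O*n**2)
1/(-7728411 + R(A(-19), -701)) = 1/(-7728411 + (1904 - 701*1444*(57 - 19)**2)) = 1/(-7728411 + (1904 - 701*(2*(-19)*38)**2)) = 1/(-7728411 + (1904 - 701*(-1444)**2)) = 1/(-7728411 + (1904 - 701*2085136)) = 1/(-7728411 + (1904 - 1461680336)) = 1/(-7728411 - 1461678432) = 1/(-1469406843) = -1/1469406843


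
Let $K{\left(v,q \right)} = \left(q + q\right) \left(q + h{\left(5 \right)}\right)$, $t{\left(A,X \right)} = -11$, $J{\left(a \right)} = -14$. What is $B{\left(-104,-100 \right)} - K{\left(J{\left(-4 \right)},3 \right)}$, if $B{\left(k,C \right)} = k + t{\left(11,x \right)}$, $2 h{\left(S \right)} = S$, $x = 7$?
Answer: $-148$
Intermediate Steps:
$h{\left(S \right)} = \frac{S}{2}$
$B{\left(k,C \right)} = -11 + k$ ($B{\left(k,C \right)} = k - 11 = -11 + k$)
$K{\left(v,q \right)} = 2 q \left(\frac{5}{2} + q\right)$ ($K{\left(v,q \right)} = \left(q + q\right) \left(q + \frac{1}{2} \cdot 5\right) = 2 q \left(q + \frac{5}{2}\right) = 2 q \left(\frac{5}{2} + q\right)$)
$B{\left(-104,-100 \right)} - K{\left(J{\left(-4 \right)},3 \right)} = \left(-11 - 104\right) - 3 \left(5 + 2 \cdot 3\right) = -115 - 3 \left(5 + 6\right) = -115 - 3 \cdot 11 = -115 - 33 = -148$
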